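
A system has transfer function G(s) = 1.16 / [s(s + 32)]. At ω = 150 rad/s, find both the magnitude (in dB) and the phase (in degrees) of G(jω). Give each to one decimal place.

|G| = -85.9 dB, ∠G = -168.0°

|j150 + 32| = √(150² + 32²) = 153.4
|j150| = 150
|G(j150)| = 1.16 / (153.4 × 150) = 5.0421e-05
20 log₁₀(5.0421e-05) = -85.95 dB
∠(j150 + 32) = arctan(150/32) = 77.96°
∠(j150) = 90.00°
∠G(j150) = − (77.96° + 90.00°) = -167.96°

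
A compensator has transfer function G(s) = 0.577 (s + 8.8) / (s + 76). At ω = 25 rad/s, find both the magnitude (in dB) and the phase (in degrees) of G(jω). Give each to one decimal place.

|G| = -14.4 dB, ∠G = 52.4°

|j25 + 8.8| = √(25² + 8.8²) = 26.5
|j25 + 76| = √(25² + 76²) = 80.01
|G(j25)| = 0.577 × 26.5 / 80.01 = 0.19114
20 log₁₀(0.19114) = -14.37 dB
∠(j25 + 8.8) = arctan(25/8.8) = 70.61°
∠(j25 + 76) = arctan(25/76) = 18.21°
∠G(j25) = 70.61° − 18.21° = 52.40°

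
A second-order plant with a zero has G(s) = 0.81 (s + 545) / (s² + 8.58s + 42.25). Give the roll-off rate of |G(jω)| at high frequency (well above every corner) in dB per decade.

With 1 zero and 2 poles, the high-frequency asymptotic slope is 20 × (1 − 2) = -20 dB/decade.

-20 dB/decade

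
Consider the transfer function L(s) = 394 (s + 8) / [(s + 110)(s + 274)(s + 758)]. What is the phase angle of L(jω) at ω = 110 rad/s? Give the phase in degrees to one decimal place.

∠(j110 + 8) = arctan(110/8) = 85.84°
∠(j110 + 110) = arctan(110/110) = 45.00°
∠(j110 + 274) = arctan(110/274) = 21.87°
∠(j110 + 758) = arctan(110/758) = 8.26°
∠L(j110) = 85.84° − (45.00° + 21.87° + 8.26°) = 10.71°

10.7°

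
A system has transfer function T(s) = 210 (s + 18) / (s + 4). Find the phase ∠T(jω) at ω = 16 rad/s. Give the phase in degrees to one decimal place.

∠(j16 + 18) = arctan(16/18) = 41.63°
∠(j16 + 4) = arctan(16/4) = 75.96°
∠T(j16) = 41.63° − 75.96° = -34.33°

-34.3 deg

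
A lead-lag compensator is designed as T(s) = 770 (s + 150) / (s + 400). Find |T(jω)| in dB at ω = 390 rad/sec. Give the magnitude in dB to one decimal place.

55.2 dB

|j390 + 150| = √(390² + 150²) = 417.9
|j390 + 400| = √(390² + 400²) = 558.7
|T(j390)| = 770 × 417.9 / 558.7 = 575.93
20 log₁₀(575.93) = 55.21 dB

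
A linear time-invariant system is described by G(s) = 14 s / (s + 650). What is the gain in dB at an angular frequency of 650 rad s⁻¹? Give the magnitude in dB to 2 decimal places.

|j650| = 650
|j650 + 650| = √(650² + 650²) = 919.2
|G(j650)| = 14 × 650 / 919.2 = 9.8995
20 log₁₀(9.8995) = 19.912 dB

19.91 dB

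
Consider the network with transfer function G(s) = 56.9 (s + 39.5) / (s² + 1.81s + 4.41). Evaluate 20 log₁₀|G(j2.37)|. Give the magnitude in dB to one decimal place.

54.1 dB

|j2.37 + 39.5| = √(2.37² + 39.5²) = 39.57
|(j2.37)² + 1.81(j2.37) + 4.41| = |-1.2069 + j4.2897| = 4.456
|G(j2.37)| = 56.9 × 39.57 / 4.456 = 505.27
20 log₁₀(505.27) = 54.07 dB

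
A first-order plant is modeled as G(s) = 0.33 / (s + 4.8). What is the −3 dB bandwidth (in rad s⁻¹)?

For a single-pole low-pass, the −3 dB point is at the pole: ω = 4.8 rad s⁻¹.

4.8 rad s⁻¹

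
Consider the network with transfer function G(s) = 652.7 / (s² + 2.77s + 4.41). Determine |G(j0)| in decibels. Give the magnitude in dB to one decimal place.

43.4 dB

G(0) = 652.7 / 4.41 = 148
20 log₁₀(148) = 43.41 dB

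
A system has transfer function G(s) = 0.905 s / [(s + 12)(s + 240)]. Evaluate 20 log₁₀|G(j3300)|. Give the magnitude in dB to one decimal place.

-71.3 dB

|j3300| = 3300
|j3300 + 12| = √(3300² + 12²) = 3300
|j3300 + 240| = √(3300² + 240²) = 3309
|G(j3300)| = 0.905 × 3300 / (3300 × 3309) = 0.00027352
20 log₁₀(0.00027352) = -71.26 dB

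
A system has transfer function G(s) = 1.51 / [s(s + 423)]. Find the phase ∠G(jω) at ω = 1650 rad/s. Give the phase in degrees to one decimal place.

-165.6°

∠(j1650 + 423) = arctan(1650/423) = 75.62°
∠(j1650) = 90.00°
∠G(j1650) = − (75.62° + 90.00°) = -165.62°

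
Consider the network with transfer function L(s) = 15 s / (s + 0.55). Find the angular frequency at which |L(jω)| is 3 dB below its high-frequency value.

For a single-pole high-pass, the −3 dB point is at the pole: ω = 0.55 rad/sec.

0.55 rad/sec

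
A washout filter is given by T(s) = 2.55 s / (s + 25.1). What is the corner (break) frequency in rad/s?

The single real pole at s = −25.1 gives a corner at ω = 25.1 rad/s.

25.1 rad/s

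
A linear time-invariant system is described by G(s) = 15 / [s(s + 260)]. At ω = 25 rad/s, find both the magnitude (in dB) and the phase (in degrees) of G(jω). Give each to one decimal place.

|j25 + 260| = √(25² + 260²) = 261.2
|j25| = 25
|G(j25)| = 15 / (261.2 × 25) = 0.0022971
20 log₁₀(0.0022971) = -52.78 dB
∠(j25 + 260) = arctan(25/260) = 5.49°
∠(j25) = 90.00°
∠G(j25) = − (5.49° + 90.00°) = -95.49°

|G| = -52.8 dB, ∠G = -95.5°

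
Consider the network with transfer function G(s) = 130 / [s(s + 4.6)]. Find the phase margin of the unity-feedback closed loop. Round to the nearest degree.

23 deg

Gain crossover: |G(jω)| = 1 at ω ≈ 10.9 rad/s.
∠G(j10.9) = −90° − arctan(10.9/4.6) ≈ -157.21°
PM = 180° + (-157.21°) = 22.79°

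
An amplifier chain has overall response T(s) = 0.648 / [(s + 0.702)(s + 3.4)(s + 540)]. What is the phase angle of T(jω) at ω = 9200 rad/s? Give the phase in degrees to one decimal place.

∠(j9200 + 0.702) = arctan(9200/0.702) = 90.00°
∠(j9200 + 3.4) = arctan(9200/3.4) = 89.98°
∠(j9200 + 540) = arctan(9200/540) = 86.64°
∠T(j9200) = − (90.00° + 89.98° + 86.64°) = -266.62°

-266.6°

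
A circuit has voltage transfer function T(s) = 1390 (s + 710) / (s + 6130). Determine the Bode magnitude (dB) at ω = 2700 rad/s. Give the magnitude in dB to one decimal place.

55.3 dB

|j2700 + 710| = √(2700² + 710²) = 2792
|j2700 + 6130| = √(2700² + 6130²) = 6698
|T(j2700)| = 1390 × 2792 / 6698 = 579.34
20 log₁₀(579.34) = 55.26 dB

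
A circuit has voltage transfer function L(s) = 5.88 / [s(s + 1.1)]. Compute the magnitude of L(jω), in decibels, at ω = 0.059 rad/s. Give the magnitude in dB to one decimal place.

39.1 dB

|j0.059 + 1.1| = √(0.059² + 1.1²) = 1.102
|j0.059| = 0.059
|L(j0.059)| = 5.88 / (1.102 × 0.059) = 90.471
20 log₁₀(90.471) = 39.13 dB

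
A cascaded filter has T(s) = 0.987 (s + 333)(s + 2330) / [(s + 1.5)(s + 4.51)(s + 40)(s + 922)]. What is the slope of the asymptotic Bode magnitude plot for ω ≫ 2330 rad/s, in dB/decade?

With 2 zeros and 4 poles, the high-frequency asymptotic slope is 20 × (2 − 4) = -40 dB/decade.

-40 dB/decade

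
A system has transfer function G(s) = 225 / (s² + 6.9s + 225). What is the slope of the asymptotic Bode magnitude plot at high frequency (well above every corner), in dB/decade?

-40 dB/decade

With 0 zeros and 2 poles, the high-frequency asymptotic slope is 20 × (0 − 2) = -40 dB/decade.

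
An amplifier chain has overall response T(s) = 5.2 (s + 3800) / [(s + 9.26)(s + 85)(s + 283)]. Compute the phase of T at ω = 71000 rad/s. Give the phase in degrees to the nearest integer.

∠(j71000 + 3800) = arctan(71000/3800) = 86.94°
∠(j71000 + 9.26) = arctan(71000/9.26) = 89.99°
∠(j71000 + 85) = arctan(71000/85) = 89.93°
∠(j71000 + 283) = arctan(71000/283) = 89.77°
∠T(j71000) = 86.94° − (89.99° + 89.93° + 89.77°) = -182.76°

-183°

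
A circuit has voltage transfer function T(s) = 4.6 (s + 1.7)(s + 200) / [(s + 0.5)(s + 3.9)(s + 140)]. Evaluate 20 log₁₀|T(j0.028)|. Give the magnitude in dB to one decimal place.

|j0.028 + 1.7| = √(0.028² + 1.7²) = 1.7
|j0.028 + 200| = √(0.028² + 200²) = 200
|j0.028 + 0.5| = √(0.028² + 0.5²) = 0.5008
|j0.028 + 3.9| = √(0.028² + 3.9²) = 3.9
|j0.028 + 140| = √(0.028² + 140²) = 140
|T(j0.028)| = 4.6 × 1.7 × 200 / (0.5008 × 3.9 × 140) = 5.7206
20 log₁₀(5.7206) = 15.15 dB

15.1 dB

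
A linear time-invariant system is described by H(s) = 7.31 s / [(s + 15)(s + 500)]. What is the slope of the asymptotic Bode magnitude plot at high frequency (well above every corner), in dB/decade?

With 1 zero and 2 poles, the high-frequency asymptotic slope is 20 × (1 − 2) = -20 dB/decade.

-20 dB/decade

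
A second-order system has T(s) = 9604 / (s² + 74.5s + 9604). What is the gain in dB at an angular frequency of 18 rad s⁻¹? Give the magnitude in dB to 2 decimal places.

0.21 dB

|(j18)² + 74.5(j18) + 9604| = |9280 + j1341| = 9376
|T(j18)| = 9604 / 9376 = 1.0243
20 log₁₀(1.0243) = 0.208 dB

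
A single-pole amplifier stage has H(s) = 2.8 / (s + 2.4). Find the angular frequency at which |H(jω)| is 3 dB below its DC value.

For a single-pole low-pass, the −3 dB point is at the pole: ω = 2.4 rad/s.

2.4 rad/s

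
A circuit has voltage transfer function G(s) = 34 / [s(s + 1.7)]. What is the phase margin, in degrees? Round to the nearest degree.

Gain crossover: |G(jω)| = 1 at ω ≈ 5.71 rad/s.
∠G(j5.71) = −90° − arctan(5.71/1.7) ≈ -163.42°
PM = 180° + (-163.42°) = 16.58°

17°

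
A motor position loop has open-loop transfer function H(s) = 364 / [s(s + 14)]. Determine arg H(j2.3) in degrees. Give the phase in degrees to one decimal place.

-99.3°

∠(j2.3 + 14) = arctan(2.3/14) = 9.33°
∠(j2.3) = 90.00°
∠H(j2.3) = − (9.33° + 90.00°) = -99.33°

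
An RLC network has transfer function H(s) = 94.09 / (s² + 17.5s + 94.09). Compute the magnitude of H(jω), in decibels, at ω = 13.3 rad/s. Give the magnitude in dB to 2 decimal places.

-8.38 dB

|(j13.3)² + 17.5(j13.3) + 94.09| = |-82.8 + j232.75| = 247
|H(j13.3)| = 94.09 / 247 = 0.38087
20 log₁₀(0.38087) = -8.384 dB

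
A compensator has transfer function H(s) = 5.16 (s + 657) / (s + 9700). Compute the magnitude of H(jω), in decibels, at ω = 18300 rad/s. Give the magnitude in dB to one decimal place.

|j18300 + 657| = √(18300² + 657²) = 1.831e+04
|j18300 + 9700| = √(18300² + 9700²) = 2.071e+04
|H(j18300)| = 5.16 × 1.831e+04 / 2.071e+04 = 4.5621
20 log₁₀(4.5621) = 13.18 dB

13.2 dB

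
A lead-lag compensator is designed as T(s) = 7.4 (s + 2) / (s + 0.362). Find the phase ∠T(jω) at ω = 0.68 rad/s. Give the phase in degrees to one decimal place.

-43.2°

∠(j0.68 + 2) = arctan(0.68/2) = 18.78°
∠(j0.68 + 0.362) = arctan(0.68/0.362) = 61.97°
∠T(j0.68) = 18.78° − 61.97° = -43.19°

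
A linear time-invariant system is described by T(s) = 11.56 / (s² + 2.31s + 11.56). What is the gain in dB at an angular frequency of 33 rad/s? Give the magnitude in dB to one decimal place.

|(j33)² + 2.31(j33) + 11.56| = |-1077.4 + j76.23| = 1080
|T(j33)| = 11.56 / 1080 = 0.010702
20 log₁₀(0.010702) = -39.41 dB

-39.4 dB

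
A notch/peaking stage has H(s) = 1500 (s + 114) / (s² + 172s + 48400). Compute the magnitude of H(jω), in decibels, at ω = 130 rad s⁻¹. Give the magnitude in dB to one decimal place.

|j130 + 114| = √(130² + 114²) = 172.9
|(j130)² + 172(j130) + 48400| = |31500 + j22360| = 3.863e+04
|H(j130)| = 1500 × 172.9 / 3.863e+04 = 6.714
20 log₁₀(6.714) = 16.54 dB

16.5 dB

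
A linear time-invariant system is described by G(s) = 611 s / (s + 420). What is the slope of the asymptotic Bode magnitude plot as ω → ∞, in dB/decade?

With 1 zero and 1 pole, the high-frequency asymptotic slope is 20 × (1 − 1) = 0 dB/decade.

0 dB/decade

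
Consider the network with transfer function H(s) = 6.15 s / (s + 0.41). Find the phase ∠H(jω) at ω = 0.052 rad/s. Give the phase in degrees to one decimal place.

82.8°

∠(j0.052) = 90.00°
∠(j0.052 + 0.41) = arctan(0.052/0.41) = 7.23°
∠H(j0.052) = 90.00° − 7.23° = 82.77°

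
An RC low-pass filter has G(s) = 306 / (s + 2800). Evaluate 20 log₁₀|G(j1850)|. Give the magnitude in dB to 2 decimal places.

|j1850 + 2800| = √(1850² + 2800²) = 3356
|G(j1850)| = 306 / 3356 = 0.091181
20 log₁₀(0.091181) = -20.802 dB

-20.80 dB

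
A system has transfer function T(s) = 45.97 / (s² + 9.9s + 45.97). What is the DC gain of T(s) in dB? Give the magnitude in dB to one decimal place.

T(0) = 45.97 / 45.97 = 1
20 log₁₀(1) = 0.00 dB

0.0 dB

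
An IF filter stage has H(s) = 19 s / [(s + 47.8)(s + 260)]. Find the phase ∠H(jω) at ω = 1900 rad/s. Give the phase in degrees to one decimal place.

-80.8°

∠(j1900) = 90.00°
∠(j1900 + 47.8) = arctan(1900/47.8) = 88.56°
∠(j1900 + 260) = arctan(1900/260) = 82.21°
∠H(j1900) = 90.00° − (88.56° + 82.21°) = -80.77°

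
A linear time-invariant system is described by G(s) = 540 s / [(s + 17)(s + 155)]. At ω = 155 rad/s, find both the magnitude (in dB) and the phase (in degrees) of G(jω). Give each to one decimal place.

|j155| = 155
|j155 + 17| = √(155² + 17²) = 155.9
|j155 + 155| = √(155² + 155²) = 219.2
|G(j155)| = 540 × 155 / (155.9 × 219.2) = 2.4488
20 log₁₀(2.4488) = 7.78 dB
∠(j155) = 90.00°
∠(j155 + 17) = arctan(155/17) = 83.74°
∠(j155 + 155) = arctan(155/155) = 45.00°
∠G(j155) = 90.00° − (83.74° + 45.00°) = -38.74°

|G| = 7.8 dB, ∠G = -38.7°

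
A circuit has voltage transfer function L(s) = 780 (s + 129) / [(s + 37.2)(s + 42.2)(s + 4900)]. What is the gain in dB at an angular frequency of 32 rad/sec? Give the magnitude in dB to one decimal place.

-41.8 dB

|j32 + 129| = √(32² + 129²) = 132.9
|j32 + 37.2| = √(32² + 37.2²) = 49.07
|j32 + 42.2| = √(32² + 42.2²) = 52.96
|j32 + 4900| = √(32² + 4900²) = 4900
|L(j32)| = 780 × 132.9 / (49.07 × 52.96 × 4900) = 0.008141
20 log₁₀(0.008141) = -41.79 dB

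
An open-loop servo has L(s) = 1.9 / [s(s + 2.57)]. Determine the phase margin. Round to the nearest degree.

75 deg

Gain crossover: |L(jω)| = 1 at ω ≈ 0.712 rad/s.
∠L(j0.712) = −90° − arctan(0.712/2.57) ≈ -105.49°
PM = 180° + (-105.49°) = 74.51°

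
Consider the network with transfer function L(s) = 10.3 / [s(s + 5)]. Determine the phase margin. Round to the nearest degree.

Gain crossover: |L(jω)| = 1 at ω ≈ 1.92 rad/s.
∠L(j1.92) = −90° − arctan(1.92/5) ≈ -111.03°
PM = 180° + (-111.03°) = 68.97°

69°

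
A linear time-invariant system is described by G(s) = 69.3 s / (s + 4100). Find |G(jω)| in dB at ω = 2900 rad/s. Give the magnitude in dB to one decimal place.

|j2900| = 2900
|j2900 + 4100| = √(2900² + 4100²) = 5022
|G(j2900)| = 69.3 × 2900 / 5022 = 40.018
20 log₁₀(40.018) = 32.05 dB

32.0 dB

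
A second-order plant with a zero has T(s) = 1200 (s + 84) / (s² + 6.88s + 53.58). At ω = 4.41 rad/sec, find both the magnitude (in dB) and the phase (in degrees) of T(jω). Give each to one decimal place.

|j4.41 + 84| = √(4.41² + 84²) = 84.12
|(j4.41)² + 6.88(j4.41) + 53.58| = |34.132 + j30.341| = 45.67
|T(j4.41)| = 1200 × 84.12 / 45.67 = 2210.3
20 log₁₀(2210.3) = 66.89 dB
∠(j4.41 + 84) = arctan(4.41/84) = 3.01°
∠[(j4.41)² + 6.88(j4.41) + 53.58] = ∠[34.132 + j30.341] = 41.63°
∠T(j4.41) = 3.01° − 41.63° = -38.63°

|T| = 66.9 dB, ∠T = -38.6 deg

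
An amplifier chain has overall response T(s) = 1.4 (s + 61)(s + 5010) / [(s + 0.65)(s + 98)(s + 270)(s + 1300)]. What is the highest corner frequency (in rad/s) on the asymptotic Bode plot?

Break frequencies occur at each pole and zero magnitude: 0.65 rad/s, 61 rad/s, 98 rad/s, 270 rad/s, 1300 rad/s, 5010 rad/s.
The highest is 5010 rad/s.

5010 rad/s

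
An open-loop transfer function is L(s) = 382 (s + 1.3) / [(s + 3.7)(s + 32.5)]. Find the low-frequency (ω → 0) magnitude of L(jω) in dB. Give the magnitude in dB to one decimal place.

12.3 dB

L(0) = 382 × 1.3 / (3.7 × 32.5) = 4.1297
20 log₁₀(4.1297) = 12.32 dB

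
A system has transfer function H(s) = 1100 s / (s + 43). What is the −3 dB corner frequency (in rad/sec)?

For a single-pole high-pass, the −3 dB point is at the pole: ω = 43 rad/sec.

43 rad/sec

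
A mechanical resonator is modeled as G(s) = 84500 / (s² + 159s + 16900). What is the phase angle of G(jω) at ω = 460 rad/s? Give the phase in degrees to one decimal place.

-159.4 deg

∠[(j460)² + 159(j460) + 16900] = ∠[-1.947e+05 + j73140] = 159.41°
∠G(j460) = −159.41° = -159.41°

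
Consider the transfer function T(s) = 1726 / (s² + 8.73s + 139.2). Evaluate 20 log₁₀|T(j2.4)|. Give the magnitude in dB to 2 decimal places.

|(j2.4)² + 8.73(j2.4) + 139.2| = |133.44 + j20.952| = 135.1
|T(j2.4)| = 1726 / 135.1 = 12.778
20 log₁₀(12.778) = 22.129 dB

22.13 dB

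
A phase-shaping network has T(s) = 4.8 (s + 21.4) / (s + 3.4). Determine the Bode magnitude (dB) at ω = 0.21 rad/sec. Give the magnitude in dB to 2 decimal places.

29.59 dB

|j0.21 + 21.4| = √(0.21² + 21.4²) = 21.4
|j0.21 + 3.4| = √(0.21² + 3.4²) = 3.406
|T(j0.21)| = 4.8 × 21.4 / 3.406 = 30.156
20 log₁₀(30.156) = 29.587 dB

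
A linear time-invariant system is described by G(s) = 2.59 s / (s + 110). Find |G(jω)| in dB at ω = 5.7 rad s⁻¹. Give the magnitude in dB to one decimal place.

|j5.7| = 5.7
|j5.7 + 110| = √(5.7² + 110²) = 110.1
|G(j5.7)| = 2.59 × 5.7 / 110.1 = 0.13403
20 log₁₀(0.13403) = -17.46 dB

-17.5 dB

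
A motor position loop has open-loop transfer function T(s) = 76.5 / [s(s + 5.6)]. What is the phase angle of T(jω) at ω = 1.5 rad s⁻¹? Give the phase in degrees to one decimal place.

∠(j1.5 + 5.6) = arctan(1.5/5.6) = 15.00°
∠(j1.5) = 90.00°
∠T(j1.5) = − (15.00° + 90.00°) = -105.00°

-105.0°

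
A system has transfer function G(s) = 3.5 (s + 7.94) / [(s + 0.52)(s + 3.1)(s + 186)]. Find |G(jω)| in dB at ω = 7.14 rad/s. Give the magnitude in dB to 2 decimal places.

-48.87 dB

|j7.14 + 7.94| = √(7.14² + 7.94²) = 10.68
|j7.14 + 0.52| = √(7.14² + 0.52²) = 7.159
|j7.14 + 3.1| = √(7.14² + 3.1²) = 7.784
|j7.14 + 186| = √(7.14² + 186²) = 186.1
|G(j7.14)| = 3.5 × 10.68 / (7.159 × 7.784 × 186.1) = 0.0036032
20 log₁₀(0.0036032) = -48.866 dB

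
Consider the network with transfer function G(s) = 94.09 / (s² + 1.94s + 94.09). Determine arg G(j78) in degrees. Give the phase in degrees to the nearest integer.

∠[(j78)² + 1.94(j78) + 94.09] = ∠[-5989.9 + j151.32] = 178.55°
∠G(j78) = −178.55° = -178.55°

-179°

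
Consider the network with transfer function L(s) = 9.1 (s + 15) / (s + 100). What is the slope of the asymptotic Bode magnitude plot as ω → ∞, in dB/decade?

0 dB/decade

With 1 zero and 1 pole, the high-frequency asymptotic slope is 20 × (1 − 1) = 0 dB/decade.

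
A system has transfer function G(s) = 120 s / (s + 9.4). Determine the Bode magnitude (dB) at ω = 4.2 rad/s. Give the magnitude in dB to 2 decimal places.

33.80 dB

|j4.2| = 4.2
|j4.2 + 9.4| = √(4.2² + 9.4²) = 10.3
|G(j4.2)| = 120 × 4.2 / 10.3 = 48.953
20 log₁₀(48.953) = 33.796 dB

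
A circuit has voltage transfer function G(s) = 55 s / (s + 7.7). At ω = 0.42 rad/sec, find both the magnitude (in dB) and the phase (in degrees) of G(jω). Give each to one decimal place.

|G| = 9.5 dB, ∠G = 86.9 deg

|j0.42| = 0.42
|j0.42 + 7.7| = √(0.42² + 7.7²) = 7.711
|G(j0.42)| = 55 × 0.42 / 7.711 = 2.9955
20 log₁₀(2.9955) = 9.53 dB
∠(j0.42) = 90.00°
∠(j0.42 + 7.7) = arctan(0.42/7.7) = 3.12°
∠G(j0.42) = 90.00° − 3.12° = 86.88°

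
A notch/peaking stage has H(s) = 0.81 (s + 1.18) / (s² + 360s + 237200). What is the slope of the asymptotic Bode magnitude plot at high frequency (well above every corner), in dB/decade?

-20 dB/decade

With 1 zero and 2 poles, the high-frequency asymptotic slope is 20 × (1 − 2) = -20 dB/decade.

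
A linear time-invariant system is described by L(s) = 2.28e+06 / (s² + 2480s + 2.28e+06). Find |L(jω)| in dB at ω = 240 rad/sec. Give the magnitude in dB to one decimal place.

|(j240)² + 2480(j240) + 2.28e+06| = |2.2224e+06 + j5.952e+05| = 2.301e+06
|L(j240)| = 2.28e+06 / 2.301e+06 = 0.99099
20 log₁₀(0.99099) = -0.08 dB

-0.1 dB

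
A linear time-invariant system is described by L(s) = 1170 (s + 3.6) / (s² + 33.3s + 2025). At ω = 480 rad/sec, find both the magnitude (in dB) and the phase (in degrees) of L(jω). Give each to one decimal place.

|L| = 7.8 dB, ∠L = -86.4°

|j480 + 3.6| = √(480² + 3.6²) = 480
|(j480)² + 33.3(j480) + 2025| = |-2.2838e+05 + j15984| = 2.289e+05
|L(j480)| = 1170 × 480 / 2.289e+05 = 2.4532
20 log₁₀(2.4532) = 7.79 dB
∠(j480 + 3.6) = arctan(480/3.6) = 89.57°
∠[(j480)² + 33.3(j480) + 2025] = ∠[-2.2838e+05 + j15984] = 176.00°
∠L(j480) = 89.57° − 176.00° = -86.43°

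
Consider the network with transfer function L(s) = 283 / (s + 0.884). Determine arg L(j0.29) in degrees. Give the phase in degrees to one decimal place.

-18.2°

∠(j0.29 + 0.884) = arctan(0.29/0.884) = 18.16°
∠L(j0.29) = −18.16° = -18.16°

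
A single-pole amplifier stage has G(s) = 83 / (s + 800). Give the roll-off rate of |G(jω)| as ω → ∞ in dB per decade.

-20 dB/decade

With 0 zeros and 1 pole, the high-frequency asymptotic slope is 20 × (0 − 1) = -20 dB/decade.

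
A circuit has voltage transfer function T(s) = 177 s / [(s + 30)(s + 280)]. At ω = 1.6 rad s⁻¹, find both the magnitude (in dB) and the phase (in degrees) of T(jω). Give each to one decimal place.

|j1.6| = 1.6
|j1.6 + 30| = √(1.6² + 30²) = 30.04
|j1.6 + 280| = √(1.6² + 280²) = 280
|T(j1.6)| = 177 × 1.6 / (30.04 × 280) = 0.033666
20 log₁₀(0.033666) = -29.46 dB
∠(j1.6) = 90.00°
∠(j1.6 + 30) = arctan(1.6/30) = 3.05°
∠(j1.6 + 280) = arctan(1.6/280) = 0.33°
∠T(j1.6) = 90.00° − (3.05° + 0.33°) = 86.62°

|T| = -29.5 dB, ∠T = 86.6 deg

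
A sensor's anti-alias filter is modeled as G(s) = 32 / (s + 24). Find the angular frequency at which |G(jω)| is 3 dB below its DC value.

24 rad/s

For a single-pole low-pass, the −3 dB point is at the pole: ω = 24 rad/s.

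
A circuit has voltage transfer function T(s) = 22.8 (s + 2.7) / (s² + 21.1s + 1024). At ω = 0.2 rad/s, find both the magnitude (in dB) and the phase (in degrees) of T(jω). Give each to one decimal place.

|T| = -24.4 dB, ∠T = 4.0 deg

|j0.2 + 2.7| = √(0.2² + 2.7²) = 2.707
|(j0.2)² + 21.1(j0.2) + 1024| = |1024 + j4.22| = 1024
|T(j0.2)| = 22.8 × 2.707 / 1024 = 0.060284
20 log₁₀(0.060284) = -24.40 dB
∠(j0.2 + 2.7) = arctan(0.2/2.7) = 4.24°
∠[(j0.2)² + 21.1(j0.2) + 1024] = ∠[1024 + j4.22] = 0.24°
∠T(j0.2) = 4.24° − 0.24° = 4.00°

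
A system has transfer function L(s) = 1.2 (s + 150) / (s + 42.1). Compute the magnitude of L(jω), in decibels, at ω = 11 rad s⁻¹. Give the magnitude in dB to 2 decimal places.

|j11 + 150| = √(11² + 150²) = 150.4
|j11 + 42.1| = √(11² + 42.1²) = 43.51
|L(j11)| = 1.2 × 150.4 / 43.51 = 4.1478
20 log₁₀(4.1478) = 12.356 dB

12.36 dB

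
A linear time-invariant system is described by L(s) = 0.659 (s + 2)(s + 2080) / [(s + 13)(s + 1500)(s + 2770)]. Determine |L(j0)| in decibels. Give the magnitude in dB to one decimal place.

L(0) = 0.659 × 2 × 2080 / (13 × 1500 × 2770) = 5.0753e-05
20 log₁₀(5.0753e-05) = -85.89 dB

-85.9 dB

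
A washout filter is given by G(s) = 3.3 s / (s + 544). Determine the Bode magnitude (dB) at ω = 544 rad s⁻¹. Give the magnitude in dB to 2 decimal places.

7.36 dB

|j544| = 544
|j544 + 544| = √(544² + 544²) = 769.3
|G(j544)| = 3.3 × 544 / 769.3 = 2.3335
20 log₁₀(2.3335) = 7.360 dB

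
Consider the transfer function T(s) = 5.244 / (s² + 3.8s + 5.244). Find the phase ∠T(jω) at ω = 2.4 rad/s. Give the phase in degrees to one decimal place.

∠[(j2.4)² + 3.8(j2.4) + 5.244] = ∠[-0.516 + j9.12] = 93.24°
∠T(j2.4) = −93.24° = -93.24°

-93.2 deg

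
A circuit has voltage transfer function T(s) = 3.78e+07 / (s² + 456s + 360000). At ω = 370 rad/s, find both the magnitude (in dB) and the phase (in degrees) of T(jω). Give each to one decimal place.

|(j370)² + 456(j370) + 360000| = |2.231e+05 + j1.6872e+05| = 2.797e+05
|T(j370)| = 3.78e+07 / 2.797e+05 = 135.14
20 log₁₀(135.14) = 42.62 dB
∠[(j370)² + 456(j370) + 360000] = ∠[2.231e+05 + j1.6872e+05] = 37.10°
∠T(j370) = −37.10° = -37.10°

|T| = 42.6 dB, ∠T = -37.1°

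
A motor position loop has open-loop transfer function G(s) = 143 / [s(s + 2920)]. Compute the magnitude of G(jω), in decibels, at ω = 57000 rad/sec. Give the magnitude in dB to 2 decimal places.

|j57000 + 2920| = √(57000² + 2920²) = 5.707e+04
|j57000| = 5.7e+04
|G(j57000)| = 143 / (5.707e+04 × 5.7e+04) = 4.3956e-08
20 log₁₀(4.3956e-08) = -147.140 dB

-147.14 dB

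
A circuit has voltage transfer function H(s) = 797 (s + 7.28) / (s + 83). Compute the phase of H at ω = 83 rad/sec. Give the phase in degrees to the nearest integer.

40°

∠(j83 + 7.28) = arctan(83/7.28) = 84.99°
∠(j83 + 83) = arctan(83/83) = 45.00°
∠H(j83) = 84.99° − 45.00° = 39.99°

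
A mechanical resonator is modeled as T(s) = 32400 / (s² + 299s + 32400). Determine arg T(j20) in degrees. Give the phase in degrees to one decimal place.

-10.6°

∠[(j20)² + 299(j20) + 32400] = ∠[32000 + j5980] = 10.59°
∠T(j20) = −10.59° = -10.59°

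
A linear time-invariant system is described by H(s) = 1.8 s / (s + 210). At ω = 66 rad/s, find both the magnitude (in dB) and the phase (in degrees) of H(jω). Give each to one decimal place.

|H| = -5.4 dB, ∠H = 72.6 deg

|j66| = 66
|j66 + 210| = √(66² + 210²) = 220.1
|H(j66)| = 1.8 × 66 / 220.1 = 0.53969
20 log₁₀(0.53969) = -5.36 dB
∠(j66) = 90.00°
∠(j66 + 210) = arctan(66/210) = 17.45°
∠H(j66) = 90.00° − 17.45° = 72.55°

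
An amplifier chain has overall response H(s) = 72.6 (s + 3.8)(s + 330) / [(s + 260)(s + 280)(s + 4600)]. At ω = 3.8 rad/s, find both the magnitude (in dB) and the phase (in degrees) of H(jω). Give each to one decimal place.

|j3.8 + 3.8| = √(3.8² + 3.8²) = 5.374
|j3.8 + 330| = √(3.8² + 330²) = 330
|j3.8 + 260| = √(3.8² + 260²) = 260
|j3.8 + 280| = √(3.8² + 280²) = 280
|j3.8 + 4600| = √(3.8² + 4600²) = 4600
|H(j3.8)| = 72.6 × 5.374 × 330 / (260 × 280 × 4600) = 0.00038442
20 log₁₀(0.00038442) = -68.30 dB
∠(j3.8 + 3.8) = arctan(3.8/3.8) = 45.00°
∠(j3.8 + 330) = arctan(3.8/330) = 0.66°
∠(j3.8 + 260) = arctan(3.8/260) = 0.84°
∠(j3.8 + 280) = arctan(3.8/280) = 0.78°
∠(j3.8 + 4600) = arctan(3.8/4600) = 0.05°
∠H(j3.8) = 45.00° + 0.66° − (0.84° + 0.78° + 0.05°) = 44.00°

|H| = -68.3 dB, ∠H = 44.0°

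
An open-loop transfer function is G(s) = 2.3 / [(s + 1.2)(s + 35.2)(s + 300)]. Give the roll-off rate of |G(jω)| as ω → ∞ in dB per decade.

With 0 zeros and 3 poles, the high-frequency asymptotic slope is 20 × (0 − 3) = -60 dB/decade.

-60 dB/decade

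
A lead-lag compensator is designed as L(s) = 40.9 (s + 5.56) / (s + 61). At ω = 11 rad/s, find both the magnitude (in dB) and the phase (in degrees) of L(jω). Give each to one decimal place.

|L| = 18.2 dB, ∠L = 53.0°

|j11 + 5.56| = √(11² + 5.56²) = 12.33
|j11 + 61| = √(11² + 61²) = 61.98
|L(j11)| = 40.9 × 12.33 / 61.98 = 8.1329
20 log₁₀(8.1329) = 18.20 dB
∠(j11 + 5.56) = arctan(11/5.56) = 63.19°
∠(j11 + 61) = arctan(11/61) = 10.22°
∠L(j11) = 63.19° − 10.22° = 52.96°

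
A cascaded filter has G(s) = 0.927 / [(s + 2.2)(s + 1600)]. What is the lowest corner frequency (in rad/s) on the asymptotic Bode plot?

Break frequencies occur at each pole and zero magnitude: 2.2 rad/s, 1600 rad/s.
The lowest is 2.2 rad/s.

2.2 rad/s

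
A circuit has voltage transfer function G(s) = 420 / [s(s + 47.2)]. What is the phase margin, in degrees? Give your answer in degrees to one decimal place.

Gain crossover: |G(jω)| = 1 at ω ≈ 8.75 rad/s.
∠G(j8.75) = −90° − arctan(8.75/47.2) ≈ -100.50°
PM = 180° + (-100.50°) = 79.50°

79.5°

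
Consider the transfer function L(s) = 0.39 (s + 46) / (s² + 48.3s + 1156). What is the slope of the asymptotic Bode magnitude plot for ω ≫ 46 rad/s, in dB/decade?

-20 dB/decade

With 1 zero and 2 poles, the high-frequency asymptotic slope is 20 × (1 − 2) = -20 dB/decade.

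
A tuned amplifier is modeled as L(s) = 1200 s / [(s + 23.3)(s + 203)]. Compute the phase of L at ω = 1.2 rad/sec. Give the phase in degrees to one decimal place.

86.7°

∠(j1.2) = 90.00°
∠(j1.2 + 23.3) = arctan(1.2/23.3) = 2.95°
∠(j1.2 + 203) = arctan(1.2/203) = 0.34°
∠L(j1.2) = 90.00° − (2.95° + 0.34°) = 86.71°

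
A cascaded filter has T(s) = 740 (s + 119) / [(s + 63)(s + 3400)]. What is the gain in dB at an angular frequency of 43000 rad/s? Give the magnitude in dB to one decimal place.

|j43000 + 119| = √(43000² + 119²) = 4.3e+04
|j43000 + 63| = √(43000² + 63²) = 4.3e+04
|j43000 + 3400| = √(43000² + 3400²) = 4.313e+04
|T(j43000)| = 740 × 4.3e+04 / (4.3e+04 × 4.313e+04) = 0.017156
20 log₁₀(0.017156) = -35.31 dB

-35.3 dB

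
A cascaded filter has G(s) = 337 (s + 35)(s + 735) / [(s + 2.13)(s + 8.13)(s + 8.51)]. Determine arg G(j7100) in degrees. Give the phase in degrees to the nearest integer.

-96°

∠(j7100 + 35) = arctan(7100/35) = 89.72°
∠(j7100 + 735) = arctan(7100/735) = 84.09°
∠(j7100 + 2.13) = arctan(7100/2.13) = 89.98°
∠(j7100 + 8.13) = arctan(7100/8.13) = 89.93°
∠(j7100 + 8.51) = arctan(7100/8.51) = 89.93°
∠G(j7100) = 89.72° + 84.09° − (89.98° + 89.93° + 89.93°) = -96.04°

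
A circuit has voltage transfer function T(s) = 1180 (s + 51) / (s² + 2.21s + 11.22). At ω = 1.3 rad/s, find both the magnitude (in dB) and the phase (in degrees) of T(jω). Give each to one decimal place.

|T| = 75.6 dB, ∠T = -15.3 deg

|j1.3 + 51| = √(1.3² + 51²) = 51.02
|(j1.3)² + 2.21(j1.3) + 11.22| = |9.53 + j2.873| = 9.954
|T(j1.3)| = 1180 × 51.02 / 9.954 = 6048
20 log₁₀(6048) = 75.63 dB
∠(j1.3 + 51) = arctan(1.3/51) = 1.46°
∠[(j1.3)² + 2.21(j1.3) + 11.22] = ∠[9.53 + j2.873] = 16.78°
∠T(j1.3) = 1.46° − 16.78° = -15.32°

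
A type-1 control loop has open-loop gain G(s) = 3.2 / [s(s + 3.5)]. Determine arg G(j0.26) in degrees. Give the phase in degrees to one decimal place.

∠(j0.26 + 3.5) = arctan(0.26/3.5) = 4.25°
∠(j0.26) = 90.00°
∠G(j0.26) = − (4.25° + 90.00°) = -94.25°

-94.2°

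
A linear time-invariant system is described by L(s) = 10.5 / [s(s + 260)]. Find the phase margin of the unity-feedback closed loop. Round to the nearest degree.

90°

Gain crossover: |L(jω)| = 1 at ω ≈ 0.0404 rad/sec.
∠L(j0.0404) = −90° − arctan(0.0404/260) ≈ -90.01°
PM = 180° + (-90.01°) = 89.99°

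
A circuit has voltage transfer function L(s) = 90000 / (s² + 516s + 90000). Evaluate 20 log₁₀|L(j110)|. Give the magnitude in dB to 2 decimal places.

|(j110)² + 516(j110) + 90000| = |77900 + j56760| = 9.639e+04
|L(j110)| = 90000 / 9.639e+04 = 0.93375
20 log₁₀(0.93375) = -0.595 dB

-0.60 dB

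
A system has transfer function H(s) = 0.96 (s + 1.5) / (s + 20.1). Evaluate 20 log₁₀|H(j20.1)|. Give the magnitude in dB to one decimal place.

-3.3 dB

|j20.1 + 1.5| = √(20.1² + 1.5²) = 20.16
|j20.1 + 20.1| = √(20.1² + 20.1²) = 28.43
|H(j20.1)| = 0.96 × 20.16 / 28.43 = 0.68071
20 log₁₀(0.68071) = -3.34 dB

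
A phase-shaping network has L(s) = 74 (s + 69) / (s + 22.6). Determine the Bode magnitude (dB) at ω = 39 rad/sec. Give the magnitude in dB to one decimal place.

42.3 dB

|j39 + 69| = √(39² + 69²) = 79.26
|j39 + 22.6| = √(39² + 22.6²) = 45.08
|L(j39)| = 74 × 79.26 / 45.08 = 130.12
20 log₁₀(130.12) = 42.29 dB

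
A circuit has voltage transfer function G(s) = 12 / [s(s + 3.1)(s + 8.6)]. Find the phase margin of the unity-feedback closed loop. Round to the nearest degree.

Gain crossover: |G(jω)| = 1 at ω ≈ 0.445 rad/s.
∠G(j0.445) = −90° − arctan(0.445/3.1) − arctan(0.445/8.6) ≈ -101.13°
PM = 180° + (-101.13°) = 78.87°

79°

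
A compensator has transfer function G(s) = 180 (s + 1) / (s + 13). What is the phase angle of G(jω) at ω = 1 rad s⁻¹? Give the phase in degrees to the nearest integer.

∠(j1 + 1) = arctan(1/1) = 45.00°
∠(j1 + 13) = arctan(1/13) = 4.40°
∠G(j1) = 45.00° − 4.40° = 40.60°

41°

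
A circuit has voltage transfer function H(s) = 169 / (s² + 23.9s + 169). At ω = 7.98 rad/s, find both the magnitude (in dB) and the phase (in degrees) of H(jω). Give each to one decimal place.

|(j7.98)² + 23.9(j7.98) + 169| = |105.32 + j190.72| = 217.9
|H(j7.98)| = 169 / 217.9 = 0.77569
20 log₁₀(0.77569) = -2.21 dB
∠[(j7.98)² + 23.9(j7.98) + 169] = ∠[105.32 + j190.72] = 61.09°
∠H(j7.98) = −61.09° = -61.09°

|H| = -2.2 dB, ∠H = -61.1°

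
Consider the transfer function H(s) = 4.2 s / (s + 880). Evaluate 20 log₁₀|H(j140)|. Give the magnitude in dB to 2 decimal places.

|j140| = 140
|j140 + 880| = √(140² + 880²) = 891.1
|H(j140)| = 4.2 × 140 / 891.1 = 0.65988
20 log₁₀(0.65988) = -3.611 dB

-3.61 dB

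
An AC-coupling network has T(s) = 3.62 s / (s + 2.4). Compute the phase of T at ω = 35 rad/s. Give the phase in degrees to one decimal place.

∠(j35) = 90.00°
∠(j35 + 2.4) = arctan(35/2.4) = 86.08°
∠T(j35) = 90.00° − 86.08° = 3.92°

3.9°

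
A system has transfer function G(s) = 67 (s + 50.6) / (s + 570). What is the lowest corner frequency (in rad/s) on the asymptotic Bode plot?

Break frequencies occur at each pole and zero magnitude: 50.6 rad/s, 570 rad/s.
The lowest is 50.6 rad/s.

50.6 rad/s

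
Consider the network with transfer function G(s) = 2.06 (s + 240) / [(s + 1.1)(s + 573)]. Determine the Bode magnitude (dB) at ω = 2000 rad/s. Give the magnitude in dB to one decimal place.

-60.0 dB

|j2000 + 240| = √(2000² + 240²) = 2014
|j2000 + 1.1| = √(2000² + 1.1²) = 2000
|j2000 + 573| = √(2000² + 573²) = 2080
|G(j2000)| = 2.06 × 2014 / (2000 × 2080) = 0.00099727
20 log₁₀(0.00099727) = -60.02 dB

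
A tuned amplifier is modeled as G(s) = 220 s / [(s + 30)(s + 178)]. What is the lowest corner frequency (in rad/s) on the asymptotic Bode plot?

30 rad/s

Break frequencies occur at each pole and zero magnitude: 30 rad/s, 178 rad/s.
The lowest is 30 rad/s.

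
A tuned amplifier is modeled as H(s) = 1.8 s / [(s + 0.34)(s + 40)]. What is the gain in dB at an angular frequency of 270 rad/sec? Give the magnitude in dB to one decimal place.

-43.6 dB

|j270| = 270
|j270 + 0.34| = √(270² + 0.34²) = 270
|j270 + 40| = √(270² + 40²) = 272.9
|H(j270)| = 1.8 × 270 / (270 × 272.9) = 0.0065947
20 log₁₀(0.0065947) = -43.62 dB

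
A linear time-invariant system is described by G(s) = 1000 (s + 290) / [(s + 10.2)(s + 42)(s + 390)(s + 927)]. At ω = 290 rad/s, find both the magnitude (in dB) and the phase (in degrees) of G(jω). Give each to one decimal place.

|G| = -99.8 dB, ∠G = -178.8°

|j290 + 290| = √(290² + 290²) = 410.1
|j290 + 10.2| = √(290² + 10.2²) = 290.2
|j290 + 42| = √(290² + 42²) = 293
|j290 + 390| = √(290² + 390²) = 486
|j290 + 927| = √(290² + 927²) = 971.3
|G(j290)| = 1000 × 410.1 / (290.2 × 293 × 486 × 971.3) = 1.0218e-05
20 log₁₀(1.0218e-05) = -99.81 dB
∠(j290 + 290) = arctan(290/290) = 45.00°
∠(j290 + 10.2) = arctan(290/10.2) = 87.99°
∠(j290 + 42) = arctan(290/42) = 81.76°
∠(j290 + 390) = arctan(290/390) = 36.63°
∠(j290 + 927) = arctan(290/927) = 17.37°
∠G(j290) = 45.00° − (87.99° + 81.76° + 36.63° + 17.37°) = -178.75°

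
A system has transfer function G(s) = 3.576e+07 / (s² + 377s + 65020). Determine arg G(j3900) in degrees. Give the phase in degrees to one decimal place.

-174.5 deg

∠[(j3900)² + 377(j3900) + 65020] = ∠[-1.5145e+07 + j1.4703e+06] = 174.46°
∠G(j3900) = −174.46° = -174.46°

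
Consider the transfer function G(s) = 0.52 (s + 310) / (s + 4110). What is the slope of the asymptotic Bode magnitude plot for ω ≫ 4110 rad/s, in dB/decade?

With 1 zero and 1 pole, the high-frequency asymptotic slope is 20 × (1 − 1) = 0 dB/decade.

0 dB/decade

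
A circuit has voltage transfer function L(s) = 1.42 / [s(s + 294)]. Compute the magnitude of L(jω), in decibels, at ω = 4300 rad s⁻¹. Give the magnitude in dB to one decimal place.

-142.3 dB

|j4300 + 294| = √(4300² + 294²) = 4310
|j4300| = 4300
|L(j4300)| = 1.42 / (4310 × 4300) = 7.6619e-08
20 log₁₀(7.6619e-08) = -142.31 dB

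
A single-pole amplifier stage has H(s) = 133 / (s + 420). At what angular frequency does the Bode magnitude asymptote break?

The single real pole at s = −420 gives a corner at ω = 420 rad/sec.

420 rad/sec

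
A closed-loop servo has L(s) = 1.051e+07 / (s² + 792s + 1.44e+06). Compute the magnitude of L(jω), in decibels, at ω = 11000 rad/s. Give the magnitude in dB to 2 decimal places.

|(j11000)² + 792(j11000) + 1.44e+06| = |-1.1956e+08 + j8.712e+06| = 1.199e+08
|L(j11000)| = 1.051e+07 / 1.199e+08 = 0.087673
20 log₁₀(0.087673) = -21.143 dB

-21.14 dB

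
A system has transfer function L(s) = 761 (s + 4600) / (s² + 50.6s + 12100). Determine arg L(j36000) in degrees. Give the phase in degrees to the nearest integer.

-97°

∠(j36000 + 4600) = arctan(36000/4600) = 82.72°
∠[(j36000)² + 50.6(j36000) + 12100] = ∠[-1.296e+09 + j1.8216e+06] = 179.92°
∠L(j36000) = 82.72° − 179.92° = -97.20°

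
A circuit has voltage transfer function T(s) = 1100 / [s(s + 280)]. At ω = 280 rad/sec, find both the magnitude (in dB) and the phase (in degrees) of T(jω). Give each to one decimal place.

|j280 + 280| = √(280² + 280²) = 396
|j280| = 280
|T(j280)| = 1100 / (396 × 280) = 0.0099211
20 log₁₀(0.0099211) = -40.07 dB
∠(j280 + 280) = arctan(280/280) = 45.00°
∠(j280) = 90.00°
∠T(j280) = − (45.00° + 90.00°) = -135.00°

|T| = -40.1 dB, ∠T = -135.0°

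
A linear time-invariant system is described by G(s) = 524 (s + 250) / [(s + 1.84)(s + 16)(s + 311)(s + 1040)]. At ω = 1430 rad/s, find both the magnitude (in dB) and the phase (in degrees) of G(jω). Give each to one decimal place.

|j1430 + 250| = √(1430² + 250²) = 1452
|j1430 + 1.84| = √(1430² + 1.84²) = 1430
|j1430 + 16| = √(1430² + 16²) = 1430
|j1430 + 311| = √(1430² + 311²) = 1463
|j1430 + 1040| = √(1430² + 1040²) = 1768
|G(j1430)| = 524 × 1452 / (1430 × 1430 × 1463 × 1768) = 1.4375e-07
20 log₁₀(1.4375e-07) = -136.85 dB
∠(j1430 + 250) = arctan(1430/250) = 80.08°
∠(j1430 + 1.84) = arctan(1430/1.84) = 89.93°
∠(j1430 + 16) = arctan(1430/16) = 89.36°
∠(j1430 + 311) = arctan(1430/311) = 77.73°
∠(j1430 + 1040) = arctan(1430/1040) = 53.97°
∠G(j1430) = 80.08° − (89.93° + 89.36° + 77.73° + 53.97°) = -230.90°

|G| = -136.8 dB, ∠G = -230.9 deg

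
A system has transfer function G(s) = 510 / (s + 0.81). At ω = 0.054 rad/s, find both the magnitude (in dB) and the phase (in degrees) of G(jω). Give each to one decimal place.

|j0.054 + 0.81| = √(0.054² + 0.81²) = 0.8118
|G(j0.054)| = 510 / 0.8118 = 628.24
20 log₁₀(628.24) = 55.96 dB
∠(j0.054 + 0.81) = arctan(0.054/0.81) = 3.81°
∠G(j0.054) = −3.81° = -3.81°

|G| = 56.0 dB, ∠G = -3.8°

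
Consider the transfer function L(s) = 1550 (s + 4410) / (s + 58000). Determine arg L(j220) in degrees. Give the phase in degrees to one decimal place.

2.6°

∠(j220 + 4410) = arctan(220/4410) = 2.86°
∠(j220 + 58000) = arctan(220/58000) = 0.22°
∠L(j220) = 2.86° − 0.22° = 2.64°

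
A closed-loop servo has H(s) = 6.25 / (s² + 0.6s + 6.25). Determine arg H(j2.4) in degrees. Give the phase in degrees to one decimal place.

-71.2°

∠[(j2.4)² + 0.6(j2.4) + 6.25] = ∠[0.49 + j1.44] = 71.21°
∠H(j2.4) = −71.21° = -71.21°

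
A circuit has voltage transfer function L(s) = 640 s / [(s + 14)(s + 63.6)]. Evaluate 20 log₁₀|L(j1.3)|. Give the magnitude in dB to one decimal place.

-0.6 dB

|j1.3| = 1.3
|j1.3 + 14| = √(1.3² + 14²) = 14.06
|j1.3 + 63.6| = √(1.3² + 63.6²) = 63.61
|L(j1.3)| = 640 × 1.3 / (14.06 × 63.61) = 0.93021
20 log₁₀(0.93021) = -0.63 dB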